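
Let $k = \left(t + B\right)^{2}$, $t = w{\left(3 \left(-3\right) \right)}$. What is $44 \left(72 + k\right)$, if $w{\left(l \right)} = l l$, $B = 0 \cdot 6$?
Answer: $291852$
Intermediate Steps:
$B = 0$
$w{\left(l \right)} = l^{2}$
$t = 81$ ($t = \left(3 \left(-3\right)\right)^{2} = \left(-9\right)^{2} = 81$)
$k = 6561$ ($k = \left(81 + 0\right)^{2} = 81^{2} = 6561$)
$44 \left(72 + k\right) = 44 \left(72 + 6561\right) = 44 \cdot 6633 = 291852$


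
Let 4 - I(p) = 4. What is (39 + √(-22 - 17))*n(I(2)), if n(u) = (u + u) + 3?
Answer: 117 + 3*I*√39 ≈ 117.0 + 18.735*I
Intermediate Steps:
I(p) = 0 (I(p) = 4 - 1*4 = 4 - 4 = 0)
n(u) = 3 + 2*u (n(u) = 2*u + 3 = 3 + 2*u)
(39 + √(-22 - 17))*n(I(2)) = (39 + √(-22 - 17))*(3 + 2*0) = (39 + √(-39))*(3 + 0) = (39 + I*√39)*3 = 117 + 3*I*√39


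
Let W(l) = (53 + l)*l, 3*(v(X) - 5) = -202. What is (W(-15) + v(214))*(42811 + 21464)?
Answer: -40643225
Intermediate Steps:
v(X) = -187/3 (v(X) = 5 + (⅓)*(-202) = 5 - 202/3 = -187/3)
W(l) = l*(53 + l)
(W(-15) + v(214))*(42811 + 21464) = (-15*(53 - 15) - 187/3)*(42811 + 21464) = (-15*38 - 187/3)*64275 = (-570 - 187/3)*64275 = -1897/3*64275 = -40643225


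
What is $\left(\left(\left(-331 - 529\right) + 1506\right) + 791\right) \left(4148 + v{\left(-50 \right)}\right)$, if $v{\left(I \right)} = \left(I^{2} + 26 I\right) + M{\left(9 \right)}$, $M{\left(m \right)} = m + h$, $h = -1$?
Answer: $7696572$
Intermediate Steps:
$M{\left(m \right)} = -1 + m$ ($M{\left(m \right)} = m - 1 = -1 + m$)
$v{\left(I \right)} = 8 + I^{2} + 26 I$ ($v{\left(I \right)} = \left(I^{2} + 26 I\right) + \left(-1 + 9\right) = \left(I^{2} + 26 I\right) + 8 = 8 + I^{2} + 26 I$)
$\left(\left(\left(-331 - 529\right) + 1506\right) + 791\right) \left(4148 + v{\left(-50 \right)}\right) = \left(\left(\left(-331 - 529\right) + 1506\right) + 791\right) \left(4148 + \left(8 + \left(-50\right)^{2} + 26 \left(-50\right)\right)\right) = \left(\left(-860 + 1506\right) + 791\right) \left(4148 + \left(8 + 2500 - 1300\right)\right) = \left(646 + 791\right) \left(4148 + 1208\right) = 1437 \cdot 5356 = 7696572$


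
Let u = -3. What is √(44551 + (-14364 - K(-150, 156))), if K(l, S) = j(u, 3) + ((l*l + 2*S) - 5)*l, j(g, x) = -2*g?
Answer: √3451231 ≈ 1857.7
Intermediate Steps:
K(l, S) = 6 + l*(-5 + l² + 2*S) (K(l, S) = -2*(-3) + ((l*l + 2*S) - 5)*l = 6 + ((l² + 2*S) - 5)*l = 6 + (-5 + l² + 2*S)*l = 6 + l*(-5 + l² + 2*S))
√(44551 + (-14364 - K(-150, 156))) = √(44551 + (-14364 - (6 + (-150)³ - 5*(-150) + 2*156*(-150)))) = √(44551 + (-14364 - (6 - 3375000 + 750 - 46800))) = √(44551 + (-14364 - 1*(-3421044))) = √(44551 + (-14364 + 3421044)) = √(44551 + 3406680) = √3451231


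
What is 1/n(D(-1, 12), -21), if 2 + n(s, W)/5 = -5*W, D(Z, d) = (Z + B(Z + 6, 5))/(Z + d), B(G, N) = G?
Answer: 1/515 ≈ 0.0019417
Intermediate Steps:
D(Z, d) = (6 + 2*Z)/(Z + d) (D(Z, d) = (Z + (Z + 6))/(Z + d) = (Z + (6 + Z))/(Z + d) = (6 + 2*Z)/(Z + d))
n(s, W) = -10 - 25*W (n(s, W) = -10 + 5*(-5*W) = -10 - 25*W)
1/n(D(-1, 12), -21) = 1/(-10 - 25*(-21)) = 1/(-10 + 525) = 1/515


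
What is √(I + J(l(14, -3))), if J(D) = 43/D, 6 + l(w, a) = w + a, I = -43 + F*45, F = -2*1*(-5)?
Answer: √10390/5 ≈ 20.386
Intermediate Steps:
F = 10 (F = -2*(-5) = 10)
I = 407 (I = -43 + 10*45 = -43 + 450 = 407)
l(w, a) = -6 + a + w (l(w, a) = -6 + (w + a) = -6 + (a + w) = -6 + a + w)
√(I + J(l(14, -3))) = √(407 + 43/(-6 - 3 + 14)) = √(407 + 43/5) = √(2078/5) = √10390/5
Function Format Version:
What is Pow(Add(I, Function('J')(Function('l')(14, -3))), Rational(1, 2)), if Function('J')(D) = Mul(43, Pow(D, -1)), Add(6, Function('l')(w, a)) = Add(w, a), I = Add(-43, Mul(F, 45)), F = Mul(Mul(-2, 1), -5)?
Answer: Mul(Rational(1, 5), Pow(10390, Rational(1, 2))) ≈ 20.386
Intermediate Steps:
F = 10 (F = Mul(-2, -5) = 10)
I = 407 (I = Add(-43, Mul(10, 45)) = Add(-43, 450) = 407)
Function('l')(w, a) = Add(-6, a, w) (Function('l')(w, a) = Add(-6, Add(w, a)) = Add(-6, Add(a, w)) = Add(-6, a, w))
Pow(Add(I, Function('J')(Function('l')(14, -3))), Rational(1, 2)) = Pow(Add(407, Mul(43, Pow(Add(-6, -3, 14), -1))), Rational(1, 2)) = Pow(Add(407, Mul(43, Pow(5, -1))), Rational(1, 2)) = Pow(Add(407, Mul(43, Rational(1, 5))), Rational(1, 2)) = Pow(Add(407, Rational(43, 5)), Rational(1, 2)) = Pow(Rational(2078, 5), Rational(1, 2)) = Mul(Rational(1, 5), Pow(10390, Rational(1, 2)))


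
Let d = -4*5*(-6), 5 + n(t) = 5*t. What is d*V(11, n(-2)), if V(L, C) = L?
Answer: 1320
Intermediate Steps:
n(t) = -5 + 5*t
d = 120 (d = -20*(-6) = 120)
d*V(11, n(-2)) = 120*11 = 1320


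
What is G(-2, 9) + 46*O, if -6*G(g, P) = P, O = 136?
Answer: 12509/2 ≈ 6254.5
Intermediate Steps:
G(g, P) = -P/6
G(-2, 9) + 46*O = -⅙*9 + 46*136 = -3/2 + 6256 = 12509/2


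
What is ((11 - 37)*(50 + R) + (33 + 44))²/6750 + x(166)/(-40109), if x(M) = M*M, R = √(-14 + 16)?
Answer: 19953472943/90245250 + 31798*√2/3375 ≈ 234.43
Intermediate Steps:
R = √2 ≈ 1.4142
x(M) = M²
((11 - 37)*(50 + R) + (33 + 44))²/6750 + x(166)/(-40109) = ((11 - 37)*(50 + √2) + (33 + 44))²/6750 + 166²/(-40109) = (-26*(50 + √2) + 77)²*(1/6750) + 27556*(-1/40109) = ((-1300 - 26*√2) + 77)²*(1/6750) - 27556/40109 = (-1223 - 26*√2)²*(1/6750) - 27556/40109 = (-1223 - 26*√2)²/6750 - 27556/40109 = -27556/40109 + (-1223 - 26*√2)²/6750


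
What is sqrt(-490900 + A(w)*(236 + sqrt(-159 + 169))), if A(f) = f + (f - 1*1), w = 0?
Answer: sqrt(-491136 - sqrt(10)) ≈ 700.81*I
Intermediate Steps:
A(f) = -1 + 2*f (A(f) = f + (f - 1) = f + (-1 + f) = -1 + 2*f)
sqrt(-490900 + A(w)*(236 + sqrt(-159 + 169))) = sqrt(-490900 + (-1 + 2*0)*(236 + sqrt(-159 + 169))) = sqrt(-490900 + (-1 + 0)*(236 + sqrt(10))) = sqrt(-490900 - (236 + sqrt(10))) = sqrt(-490900 + (-236 - sqrt(10))) = sqrt(-491136 - sqrt(10))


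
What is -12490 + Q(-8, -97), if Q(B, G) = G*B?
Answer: -11714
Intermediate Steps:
Q(B, G) = B*G
-12490 + Q(-8, -97) = -12490 - 8*(-97) = -12490 + 776 = -11714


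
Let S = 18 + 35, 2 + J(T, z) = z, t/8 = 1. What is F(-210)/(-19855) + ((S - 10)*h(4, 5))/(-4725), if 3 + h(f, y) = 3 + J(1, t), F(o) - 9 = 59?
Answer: -362926/6254325 ≈ -0.058028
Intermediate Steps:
t = 8 (t = 8*1 = 8)
J(T, z) = -2 + z
F(o) = 68 (F(o) = 9 + 59 = 68)
S = 53
h(f, y) = 6 (h(f, y) = -3 + (3 + (-2 + 8)) = -3 + (3 + 6) = -3 + 9 = 6)
F(-210)/(-19855) + ((S - 10)*h(4, 5))/(-4725) = 68/(-19855) + ((53 - 10)*6)/(-4725) = 68*(-1/19855) + (43*6)*(-1/4725) = -68/19855 + 258*(-1/4725) = -68/19855 - 86/1575 = -362926/6254325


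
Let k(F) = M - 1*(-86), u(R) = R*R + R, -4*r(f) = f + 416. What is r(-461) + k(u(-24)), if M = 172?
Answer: 1077/4 ≈ 269.25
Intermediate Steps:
r(f) = -104 - f/4 (r(f) = -(f + 416)/4 = -(416 + f)/4 = -104 - f/4)
u(R) = R + R² (u(R) = R² + R = R + R²)
k(F) = 258 (k(F) = 172 - 1*(-86) = 172 + 86 = 258)
r(-461) + k(u(-24)) = (-104 - ¼*(-461)) + 258 = (-104 + 461/4) + 258 = 45/4 + 258 = 1077/4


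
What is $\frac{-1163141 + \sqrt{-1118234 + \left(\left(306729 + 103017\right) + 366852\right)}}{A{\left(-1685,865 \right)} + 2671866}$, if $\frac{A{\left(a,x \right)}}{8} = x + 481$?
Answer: $- \frac{1163141}{2682634} + \frac{i \sqrt{85409}}{1341317} \approx -0.43358 + 0.00021788 i$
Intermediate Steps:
$A{\left(a,x \right)} = 3848 + 8 x$ ($A{\left(a,x \right)} = 8 \left(x + 481\right) = 8 \left(481 + x\right) = 3848 + 8 x$)
$\frac{-1163141 + \sqrt{-1118234 + \left(\left(306729 + 103017\right) + 366852\right)}}{A{\left(-1685,865 \right)} + 2671866} = \frac{-1163141 + \sqrt{-1118234 + \left(\left(306729 + 103017\right) + 366852\right)}}{\left(3848 + 8 \cdot 865\right) + 2671866} = \frac{-1163141 + \sqrt{-1118234 + \left(409746 + 366852\right)}}{\left(3848 + 6920\right) + 2671866} = \frac{-1163141 + \sqrt{-1118234 + 776598}}{10768 + 2671866} = \frac{-1163141 + \sqrt{-341636}}{2682634} = \left(-1163141 + 2 i \sqrt{85409}\right) \frac{1}{2682634} = - \frac{1163141}{2682634} + \frac{i \sqrt{85409}}{1341317}$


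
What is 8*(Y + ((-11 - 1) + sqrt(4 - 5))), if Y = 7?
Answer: -40 + 8*I ≈ -40.0 + 8.0*I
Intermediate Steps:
8*(Y + ((-11 - 1) + sqrt(4 - 5))) = 8*(7 + ((-11 - 1) + sqrt(4 - 5))) = 8*(7 + (-12 + sqrt(-1))) = 8*(7 + (-12 + I)) = 8*(-5 + I) = -40 + 8*I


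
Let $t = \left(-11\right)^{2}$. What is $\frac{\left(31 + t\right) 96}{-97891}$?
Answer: $- \frac{14592}{97891} \approx -0.14906$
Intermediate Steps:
$t = 121$
$\frac{\left(31 + t\right) 96}{-97891} = \frac{\left(31 + 121\right) 96}{-97891} = 152 \cdot 96 \left(- \frac{1}{97891}\right) = 14592 \left(- \frac{1}{97891}\right) = - \frac{14592}{97891}$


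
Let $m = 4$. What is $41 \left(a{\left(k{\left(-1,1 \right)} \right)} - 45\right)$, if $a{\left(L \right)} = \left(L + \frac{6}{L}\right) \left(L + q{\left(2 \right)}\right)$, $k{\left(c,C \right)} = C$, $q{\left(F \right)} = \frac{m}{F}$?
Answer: $-984$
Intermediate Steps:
$q{\left(F \right)} = \frac{4}{F}$
$a{\left(L \right)} = \left(2 + L\right) \left(L + \frac{6}{L}\right)$ ($a{\left(L \right)} = \left(L + \frac{6}{L}\right) \left(L + \frac{4}{2}\right) = \left(L + \frac{6}{L}\right) \left(L + 4 \cdot \frac{1}{2}\right) = \left(L + \frac{6}{L}\right) \left(L + 2\right) = \left(L + \frac{6}{L}\right) \left(2 + L\right) = \left(2 + L\right) \left(L + \frac{6}{L}\right)$)
$41 \left(a{\left(k{\left(-1,1 \right)} \right)} - 45\right) = 41 \left(\left(6 + 1^{2} + 2 \cdot 1 + \frac{12}{1}\right) - 45\right) = 41 \left(\left(6 + 1 + 2 + 12 \cdot 1\right) - 45\right) = 41 \left(\left(6 + 1 + 2 + 12\right) - 45\right) = 41 \left(21 - 45\right) = 41 \left(-24\right) = -984$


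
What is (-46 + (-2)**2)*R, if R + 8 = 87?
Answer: -3318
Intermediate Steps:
R = 79 (R = -8 + 87 = 79)
(-46 + (-2)**2)*R = (-46 + (-2)**2)*79 = (-46 + 4)*79 = -42*79 = -3318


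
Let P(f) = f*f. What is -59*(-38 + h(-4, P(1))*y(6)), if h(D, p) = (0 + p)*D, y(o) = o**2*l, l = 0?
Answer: 2242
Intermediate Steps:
y(o) = 0 (y(o) = o**2*0 = 0)
P(f) = f**2
h(D, p) = D*p (h(D, p) = p*D = D*p)
-59*(-38 + h(-4, P(1))*y(6)) = -59*(-38 - 4*1**2*0) = -59*(-38 - 4*1*0) = -59*(-38 - 4*0) = -59*(-38 + 0) = -59*(-38) = 2242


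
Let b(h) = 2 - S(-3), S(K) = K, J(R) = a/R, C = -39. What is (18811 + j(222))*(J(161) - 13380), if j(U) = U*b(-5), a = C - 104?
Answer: -42916268483/161 ≈ -2.6656e+8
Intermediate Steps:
a = -143 (a = -39 - 104 = -143)
J(R) = -143/R
b(h) = 5 (b(h) = 2 - 1*(-3) = 2 + 3 = 5)
j(U) = 5*U (j(U) = U*5 = 5*U)
(18811 + j(222))*(J(161) - 13380) = (18811 + 5*222)*(-143/161 - 13380) = (18811 + 1110)*(-143*1/161 - 13380) = 19921*(-143/161 - 13380) = 19921*(-2154323/161) = -42916268483/161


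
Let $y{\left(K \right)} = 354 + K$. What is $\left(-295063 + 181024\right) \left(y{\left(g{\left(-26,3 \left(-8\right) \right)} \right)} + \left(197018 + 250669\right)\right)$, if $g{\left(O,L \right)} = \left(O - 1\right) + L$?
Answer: $-51088331610$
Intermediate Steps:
$g{\left(O,L \right)} = -1 + L + O$ ($g{\left(O,L \right)} = \left(-1 + O\right) + L = -1 + L + O$)
$\left(-295063 + 181024\right) \left(y{\left(g{\left(-26,3 \left(-8\right) \right)} \right)} + \left(197018 + 250669\right)\right) = \left(-295063 + 181024\right) \left(\left(354 - 51\right) + \left(197018 + 250669\right)\right) = - 114039 \left(\left(354 - 51\right) + 447687\right) = - 114039 \left(303 + 447687\right) = \left(-114039\right) 447990 = -51088331610$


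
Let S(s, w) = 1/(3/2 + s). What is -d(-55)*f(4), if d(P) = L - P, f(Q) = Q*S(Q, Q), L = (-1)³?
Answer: -432/11 ≈ -39.273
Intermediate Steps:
S(s, w) = 1/(3/2 + s) (S(s, w) = 1/(3*(½) + s) = 1/(3/2 + s))
L = -1
f(Q) = 2*Q/(3 + 2*Q) (f(Q) = Q*(2/(3 + 2*Q)) = 2*Q/(3 + 2*Q))
d(P) = -1 - P
-d(-55)*f(4) = -(-1 - 1*(-55))*2*4/(3 + 2*4) = -(-1 + 55)*2*4/(3 + 8) = -54*2*4/11 = -54*2*4*(1/11) = -54*8/11 = -1*432/11 = -432/11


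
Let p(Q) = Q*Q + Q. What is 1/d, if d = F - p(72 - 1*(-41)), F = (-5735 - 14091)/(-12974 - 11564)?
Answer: -12269/158039345 ≈ -7.7633e-5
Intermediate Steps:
p(Q) = Q + Q² (p(Q) = Q² + Q = Q + Q²)
F = 9913/12269 (F = -19826/(-24538) = -19826*(-1/24538) = 9913/12269 ≈ 0.80797)
d = -158039345/12269 (d = 9913/12269 - (72 - 1*(-41))*(1 + (72 - 1*(-41))) = 9913/12269 - (72 + 41)*(1 + (72 + 41)) = 9913/12269 - 113*(1 + 113) = 9913/12269 - 113*114 = 9913/12269 - 1*12882 = 9913/12269 - 12882 = -158039345/12269 ≈ -12881.)
1/d = 1/(-158039345/12269) = -12269/158039345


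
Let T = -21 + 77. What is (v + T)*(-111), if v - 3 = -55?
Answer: -444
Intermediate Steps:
v = -52 (v = 3 - 55 = -52)
T = 56
(v + T)*(-111) = (-52 + 56)*(-111) = 4*(-111) = -444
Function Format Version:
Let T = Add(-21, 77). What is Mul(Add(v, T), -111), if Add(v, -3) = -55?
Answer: -444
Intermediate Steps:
v = -52 (v = Add(3, -55) = -52)
T = 56
Mul(Add(v, T), -111) = Mul(Add(-52, 56), -111) = Mul(4, -111) = -444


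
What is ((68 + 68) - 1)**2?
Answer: 18225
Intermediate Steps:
((68 + 68) - 1)**2 = (136 - 1)**2 = 135**2 = 18225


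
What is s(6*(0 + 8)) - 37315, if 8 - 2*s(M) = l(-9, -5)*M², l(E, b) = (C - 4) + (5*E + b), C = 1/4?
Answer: 24609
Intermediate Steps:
C = ¼ ≈ 0.25000
l(E, b) = -15/4 + b + 5*E (l(E, b) = (¼ - 4) + (5*E + b) = -15/4 + (b + 5*E) = -15/4 + b + 5*E)
s(M) = 4 + 215*M²/8 (s(M) = 4 - (-15/4 - 5 + 5*(-9))*M²/2 = 4 - (-15/4 - 5 - 45)*M²/2 = 4 - (-215)*M²/8 = 4 + 215*M²/8)
s(6*(0 + 8)) - 37315 = (4 + 215*(6*(0 + 8))²/8) - 37315 = (4 + 215*(6*8)²/8) - 37315 = (4 + (215/8)*48²) - 37315 = (4 + (215/8)*2304) - 37315 = (4 + 61920) - 37315 = 61924 - 37315 = 24609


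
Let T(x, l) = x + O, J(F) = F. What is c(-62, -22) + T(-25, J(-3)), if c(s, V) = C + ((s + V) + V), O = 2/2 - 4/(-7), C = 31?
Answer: -689/7 ≈ -98.429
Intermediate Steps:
O = 11/7 (O = 2*(½) - 4*(-⅐) = 1 + 4/7 = 11/7 ≈ 1.5714)
T(x, l) = 11/7 + x (T(x, l) = x + 11/7 = 11/7 + x)
c(s, V) = 31 + s + 2*V (c(s, V) = 31 + ((s + V) + V) = 31 + ((V + s) + V) = 31 + (s + 2*V) = 31 + s + 2*V)
c(-62, -22) + T(-25, J(-3)) = (31 - 62 + 2*(-22)) + (11/7 - 25) = (31 - 62 - 44) - 164/7 = -75 - 164/7 = -689/7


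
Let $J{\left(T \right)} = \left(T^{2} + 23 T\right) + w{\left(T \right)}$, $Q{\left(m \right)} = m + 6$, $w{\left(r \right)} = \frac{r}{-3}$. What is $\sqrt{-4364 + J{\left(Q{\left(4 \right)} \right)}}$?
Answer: $\frac{4 i \sqrt{2271}}{3} \approx 63.54 i$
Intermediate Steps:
$w{\left(r \right)} = - \frac{r}{3}$ ($w{\left(r \right)} = r \left(- \frac{1}{3}\right) = - \frac{r}{3}$)
$Q{\left(m \right)} = 6 + m$
$J{\left(T \right)} = T^{2} + \frac{68 T}{3}$ ($J{\left(T \right)} = \left(T^{2} + 23 T\right) - \frac{T}{3} = T^{2} + \frac{68 T}{3}$)
$\sqrt{-4364 + J{\left(Q{\left(4 \right)} \right)}} = \sqrt{-4364 + \frac{\left(6 + 4\right) \left(68 + 3 \left(6 + 4\right)\right)}{3}} = \sqrt{-4364 + \frac{1}{3} \cdot 10 \left(68 + 3 \cdot 10\right)} = \sqrt{-4364 + \frac{1}{3} \cdot 10 \left(68 + 30\right)} = \sqrt{-4364 + \frac{1}{3} \cdot 10 \cdot 98} = \sqrt{-4364 + \frac{980}{3}} = \sqrt{- \frac{12112}{3}} = \frac{4 i \sqrt{2271}}{3}$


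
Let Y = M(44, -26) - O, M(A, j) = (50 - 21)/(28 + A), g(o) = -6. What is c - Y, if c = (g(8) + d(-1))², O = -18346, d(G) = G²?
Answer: -1319141/72 ≈ -18321.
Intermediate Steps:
M(A, j) = 29/(28 + A)
c = 25 (c = (-6 + (-1)²)² = (-6 + 1)² = (-5)² = 25)
Y = 1320941/72 (Y = 29/(28 + 44) - 1*(-18346) = 29/72 + 18346 = 1320941/72 ≈ 18346.)
c - Y = 25 - 1*1320941/72 = 25 - 1320941/72 = -1319141/72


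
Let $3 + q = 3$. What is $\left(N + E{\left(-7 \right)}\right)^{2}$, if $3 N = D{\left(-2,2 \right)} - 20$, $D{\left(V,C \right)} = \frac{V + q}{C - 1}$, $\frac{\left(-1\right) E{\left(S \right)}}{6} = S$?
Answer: $\frac{10816}{9} \approx 1201.8$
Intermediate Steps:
$q = 0$ ($q = -3 + 3 = 0$)
$E{\left(S \right)} = - 6 S$
$D{\left(V,C \right)} = \frac{V}{-1 + C}$ ($D{\left(V,C \right)} = \frac{V + 0}{C - 1} = \frac{V}{-1 + C}$)
$N = - \frac{22}{3}$ ($N = \frac{- \frac{2}{-1 + 2} - 20}{3} = \frac{- \frac{2}{1} - 20}{3} = \frac{\left(-2\right) 1 - 20}{3} = \frac{-2 - 20}{3} = \frac{1}{3} \left(-22\right) = - \frac{22}{3} \approx -7.3333$)
$\left(N + E{\left(-7 \right)}\right)^{2} = \left(- \frac{22}{3} - -42\right)^{2} = \left(- \frac{22}{3} + 42\right)^{2} = \left(\frac{104}{3}\right)^{2} = \frac{10816}{9}$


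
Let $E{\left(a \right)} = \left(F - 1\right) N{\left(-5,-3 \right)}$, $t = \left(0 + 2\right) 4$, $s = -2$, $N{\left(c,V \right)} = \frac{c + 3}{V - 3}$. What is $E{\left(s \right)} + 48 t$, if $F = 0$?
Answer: $\frac{1151}{3} \approx 383.67$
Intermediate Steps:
$N{\left(c,V \right)} = \frac{3 + c}{-3 + V}$
$t = 8$ ($t = 2 \cdot 4 = 8$)
$E{\left(a \right)} = - \frac{1}{3}$ ($E{\left(a \right)} = \left(0 - 1\right) \frac{3 - 5}{-3 - 3} = - \frac{-2}{-6} = - \frac{\left(-1\right) \left(-2\right)}{6} = \left(-1\right) \frac{1}{3} = - \frac{1}{3}$)
$E{\left(s \right)} + 48 t = - \frac{1}{3} + 48 \cdot 8 = - \frac{1}{3} + 384 = \frac{1151}{3}$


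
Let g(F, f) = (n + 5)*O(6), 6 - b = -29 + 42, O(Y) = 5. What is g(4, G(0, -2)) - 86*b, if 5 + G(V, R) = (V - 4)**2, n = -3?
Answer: 612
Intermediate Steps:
b = -7 (b = 6 - (-29 + 42) = 6 - 1*13 = 6 - 13 = -7)
G(V, R) = -5 + (-4 + V)**2 (G(V, R) = -5 + (V - 4)**2 = -5 + (-4 + V)**2)
g(F, f) = 10 (g(F, f) = (-3 + 5)*5 = 2*5 = 10)
g(4, G(0, -2)) - 86*b = 10 - 86*(-7) = 10 + 602 = 612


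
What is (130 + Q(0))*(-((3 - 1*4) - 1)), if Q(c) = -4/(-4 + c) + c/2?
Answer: 262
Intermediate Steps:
Q(c) = c/2 - 4/(-4 + c) (Q(c) = -4/(-4 + c) + c*(½) = -4/(-4 + c) + c/2 = c/2 - 4/(-4 + c))
(130 + Q(0))*(-((3 - 1*4) - 1)) = (130 + (-8 + 0² - 4*0)/(2*(-4 + 0)))*(-((3 - 1*4) - 1)) = (130 + (½)*(-8 + 0 + 0)/(-4))*(-((3 - 4) - 1)) = (130 + (½)*(-¼)*(-8))*(-(-1 - 1)) = (130 + 1)*(-1*(-2)) = 131*2 = 262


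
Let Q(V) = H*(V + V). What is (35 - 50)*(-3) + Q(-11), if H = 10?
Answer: -175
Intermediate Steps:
Q(V) = 20*V (Q(V) = 10*(V + V) = 10*(2*V) = 20*V)
(35 - 50)*(-3) + Q(-11) = (35 - 50)*(-3) + 20*(-11) = -15*(-3) - 220 = 45 - 220 = -175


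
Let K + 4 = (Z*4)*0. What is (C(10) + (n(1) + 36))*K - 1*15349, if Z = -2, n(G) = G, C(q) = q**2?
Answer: -15897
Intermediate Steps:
K = -4 (K = -4 - 2*4*0 = -4 - 8*0 = -4 + 0 = -4)
(C(10) + (n(1) + 36))*K - 1*15349 = (10**2 + (1 + 36))*(-4) - 1*15349 = (100 + 37)*(-4) - 15349 = 137*(-4) - 15349 = -548 - 15349 = -15897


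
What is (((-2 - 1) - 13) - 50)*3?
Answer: -198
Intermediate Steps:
(((-2 - 1) - 13) - 50)*3 = ((-3 - 13) - 50)*3 = (-16 - 50)*3 = -66*3 = -198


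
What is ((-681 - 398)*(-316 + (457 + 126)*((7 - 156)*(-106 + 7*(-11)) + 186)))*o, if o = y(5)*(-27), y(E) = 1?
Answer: 466267343139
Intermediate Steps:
o = -27 (o = 1*(-27) = -27)
((-681 - 398)*(-316 + (457 + 126)*((7 - 156)*(-106 + 7*(-11)) + 186)))*o = ((-681 - 398)*(-316 + (457 + 126)*((7 - 156)*(-106 + 7*(-11)) + 186)))*(-27) = -1079*(-316 + 583*(-149*(-106 - 77) + 186))*(-27) = -1079*(-316 + 583*(-149*(-183) + 186))*(-27) = -1079*(-316 + 583*(27267 + 186))*(-27) = -1079*(-316 + 583*27453)*(-27) = -1079*(-316 + 16005099)*(-27) = -1079*16004783*(-27) = -17269160857*(-27) = 466267343139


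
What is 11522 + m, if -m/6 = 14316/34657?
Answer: 399232058/34657 ≈ 11520.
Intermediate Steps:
m = -85896/34657 ≈ -2.4785
11522 + m = 11522 - 85896/34657 = 399232058/34657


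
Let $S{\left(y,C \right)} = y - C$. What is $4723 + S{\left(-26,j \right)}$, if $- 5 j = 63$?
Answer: $\frac{23548}{5} \approx 4709.6$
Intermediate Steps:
$j = - \frac{63}{5}$ ($j = \left(- \frac{1}{5}\right) 63 = - \frac{63}{5} \approx -12.6$)
$4723 + S{\left(-26,j \right)} = 4723 - \frac{67}{5} = \frac{23548}{5}$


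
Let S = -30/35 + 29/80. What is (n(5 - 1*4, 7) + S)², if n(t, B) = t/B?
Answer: 38809/313600 ≈ 0.12375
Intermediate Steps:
S = -277/560 (S = -30*1/35 + 29*(1/80) = -6/7 + 29/80 = -277/560 ≈ -0.49464)
(n(5 - 1*4, 7) + S)² = ((5 - 1*4)/7 - 277/560)² = ((5 - 4)*(⅐) - 277/560)² = (1*(⅐) - 277/560)² = (⅐ - 277/560)² = (-197/560)² = 38809/313600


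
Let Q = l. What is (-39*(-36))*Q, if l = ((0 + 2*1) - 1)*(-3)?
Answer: -4212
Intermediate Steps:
l = -3 (l = ((0 + 2) - 1)*(-3) = (2 - 1)*(-3) = 1*(-3) = -3)
Q = -3
(-39*(-36))*Q = -39*(-36)*(-3) = 1404*(-3) = -4212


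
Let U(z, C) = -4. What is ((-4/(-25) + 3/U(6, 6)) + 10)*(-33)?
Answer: -31053/100 ≈ -310.53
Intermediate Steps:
((-4/(-25) + 3/U(6, 6)) + 10)*(-33) = ((-4/(-25) + 3/(-4)) + 10)*(-33) = ((-4*(-1/25) + 3*(-¼)) + 10)*(-33) = ((4/25 - ¾) + 10)*(-33) = (-59/100 + 10)*(-33) = (941/100)*(-33) = -31053/100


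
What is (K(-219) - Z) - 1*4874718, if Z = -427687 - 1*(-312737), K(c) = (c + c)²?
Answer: -4567924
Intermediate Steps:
K(c) = 4*c² (K(c) = (2*c)² = 4*c²)
Z = -114950 (Z = -427687 + 312737 = -114950)
(K(-219) - Z) - 1*4874718 = (4*(-219)² - 1*(-114950)) - 1*4874718 = (4*47961 + 114950) - 4874718 = (191844 + 114950) - 4874718 = 306794 - 4874718 = -4567924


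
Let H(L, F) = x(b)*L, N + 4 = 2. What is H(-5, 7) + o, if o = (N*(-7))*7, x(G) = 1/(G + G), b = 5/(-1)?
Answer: 197/2 ≈ 98.500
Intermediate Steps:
N = -2 (N = -4 + 2 = -2)
b = -5 (b = 5*(-1) = -5)
x(G) = 1/(2*G)
H(L, F) = -L/10 (H(L, F) = ((½)/(-5))*L = ((½)*(-⅕))*L = -L/10)
o = 98 (o = -2*(-7)*7 = 14*7 = 98)
H(-5, 7) + o = -⅒*(-5) + 98 = ½ + 98 = 197/2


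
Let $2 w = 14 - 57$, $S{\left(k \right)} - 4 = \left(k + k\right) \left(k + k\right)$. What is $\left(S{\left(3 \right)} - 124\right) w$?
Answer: $1806$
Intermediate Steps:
$S{\left(k \right)} = 4 + 4 k^{2}$ ($S{\left(k \right)} = 4 + \left(k + k\right) \left(k + k\right) = 4 + 2 k 2 k = 4 + 4 k^{2}$)
$w = - \frac{43}{2}$ ($w = \frac{14 - 57}{2} = \frac{1}{2} \left(-43\right) = - \frac{43}{2} \approx -21.5$)
$\left(S{\left(3 \right)} - 124\right) w = \left(\left(4 + 4 \cdot 3^{2}\right) - 124\right) \left(- \frac{43}{2}\right) = \left(\left(4 + 4 \cdot 9\right) - 124\right) \left(- \frac{43}{2}\right) = \left(\left(4 + 36\right) - 124\right) \left(- \frac{43}{2}\right) = \left(40 - 124\right) \left(- \frac{43}{2}\right) = \left(-84\right) \left(- \frac{43}{2}\right) = 1806$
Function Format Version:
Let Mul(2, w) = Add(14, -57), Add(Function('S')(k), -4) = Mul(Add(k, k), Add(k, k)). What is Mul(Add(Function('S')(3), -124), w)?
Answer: 1806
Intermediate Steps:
Function('S')(k) = Add(4, Mul(4, Pow(k, 2))) (Function('S')(k) = Add(4, Mul(Add(k, k), Add(k, k))) = Add(4, Mul(Mul(2, k), Mul(2, k))) = Add(4, Mul(4, Pow(k, 2))))
w = Rational(-43, 2) (w = Mul(Rational(1, 2), Add(14, -57)) = Mul(Rational(1, 2), -43) = Rational(-43, 2) ≈ -21.500)
Mul(Add(Function('S')(3), -124), w) = Mul(Add(Add(4, Mul(4, Pow(3, 2))), -124), Rational(-43, 2)) = Mul(Add(Add(4, Mul(4, 9)), -124), Rational(-43, 2)) = Mul(Add(Add(4, 36), -124), Rational(-43, 2)) = Mul(Add(40, -124), Rational(-43, 2)) = Mul(-84, Rational(-43, 2)) = 1806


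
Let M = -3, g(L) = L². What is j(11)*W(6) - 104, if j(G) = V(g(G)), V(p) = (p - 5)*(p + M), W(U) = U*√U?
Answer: -104 + 82128*√6 ≈ 2.0107e+5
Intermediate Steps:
W(U) = U^(3/2)
V(p) = (-5 + p)*(-3 + p) (V(p) = (p - 5)*(p - 3) = (-5 + p)*(-3 + p))
j(G) = 15 + G⁴ - 8*G² (j(G) = 15 + (G²)² - 8*G² = 15 + G⁴ - 8*G²)
j(11)*W(6) - 104 = (15 + 11⁴ - 8*11²)*6^(3/2) - 104 = (15 + 14641 - 8*121)*(6*√6) - 104 = (15 + 14641 - 968)*(6*√6) - 104 = 13688*(6*√6) - 104 = 82128*√6 - 104 = -104 + 82128*√6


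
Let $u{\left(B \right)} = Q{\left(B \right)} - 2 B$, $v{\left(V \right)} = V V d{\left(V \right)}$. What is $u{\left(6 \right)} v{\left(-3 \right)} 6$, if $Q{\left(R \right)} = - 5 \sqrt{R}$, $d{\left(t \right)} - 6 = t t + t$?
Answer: $-7776 - 3240 \sqrt{6} \approx -15712.0$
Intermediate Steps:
$d{\left(t \right)} = 6 + t + t^{2}$ ($d{\left(t \right)} = 6 + \left(t t + t\right) = 6 + \left(t^{2} + t\right) = 6 + \left(t + t^{2}\right) = 6 + t + t^{2}$)
$v{\left(V \right)} = V^{2} \left(6 + V + V^{2}\right)$ ($v{\left(V \right)} = V V \left(6 + V + V^{2}\right) = V^{2} \left(6 + V + V^{2}\right)$)
$u{\left(B \right)} = - 5 \sqrt{B} - 2 B$
$u{\left(6 \right)} v{\left(-3 \right)} 6 = \left(- 5 \sqrt{6} - 12\right) \left(-3\right)^{2} \left(6 - 3 + \left(-3\right)^{2}\right) 6 = \left(- 5 \sqrt{6} - 12\right) 9 \left(6 - 3 + 9\right) 6 = \left(-12 - 5 \sqrt{6}\right) 9 \cdot 12 \cdot 6 = \left(-12 - 5 \sqrt{6}\right) 108 \cdot 6 = \left(-1296 - 540 \sqrt{6}\right) 6 = -7776 - 3240 \sqrt{6}$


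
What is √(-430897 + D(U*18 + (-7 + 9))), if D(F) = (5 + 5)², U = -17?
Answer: I*√430797 ≈ 656.35*I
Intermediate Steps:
D(F) = 100 (D(F) = 10² = 100)
√(-430897 + D(U*18 + (-7 + 9))) = √(-430897 + 100) = √(-430797) = I*√430797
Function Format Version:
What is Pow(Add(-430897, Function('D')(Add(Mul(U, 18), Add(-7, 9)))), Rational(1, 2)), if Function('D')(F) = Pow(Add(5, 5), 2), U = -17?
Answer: Mul(I, Pow(430797, Rational(1, 2))) ≈ Mul(656.35, I)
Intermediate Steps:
Function('D')(F) = 100 (Function('D')(F) = Pow(10, 2) = 100)
Pow(Add(-430897, Function('D')(Add(Mul(U, 18), Add(-7, 9)))), Rational(1, 2)) = Pow(Add(-430897, 100), Rational(1, 2)) = Pow(-430797, Rational(1, 2)) = Mul(I, Pow(430797, Rational(1, 2)))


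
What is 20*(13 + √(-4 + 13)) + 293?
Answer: 613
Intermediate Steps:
20*(13 + √(-4 + 13)) + 293 = 20*(13 + √9) + 293 = 20*(13 + 3) + 293 = 20*16 + 293 = 320 + 293 = 613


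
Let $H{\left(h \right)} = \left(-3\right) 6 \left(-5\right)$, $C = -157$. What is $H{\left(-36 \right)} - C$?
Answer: $247$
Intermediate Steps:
$H{\left(h \right)} = 90$ ($H{\left(h \right)} = \left(-18\right) \left(-5\right) = 90$)
$H{\left(-36 \right)} - C = 90 - -157 = 90 + 157 = 247$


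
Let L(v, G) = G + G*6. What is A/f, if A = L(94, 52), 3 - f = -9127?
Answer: 182/4565 ≈ 0.039869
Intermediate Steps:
f = 9130 (f = 3 - 1*(-9127) = 3 + 9127 = 9130)
L(v, G) = 7*G (L(v, G) = G + 6*G = 7*G)
A = 364 (A = 7*52 = 364)
A/f = 364/9130 = 364*(1/9130) = 182/4565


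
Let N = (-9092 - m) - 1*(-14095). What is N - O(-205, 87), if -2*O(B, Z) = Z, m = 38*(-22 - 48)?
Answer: 15413/2 ≈ 7706.5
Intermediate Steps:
m = -2660 (m = 38*(-70) = -2660)
O(B, Z) = -Z/2
N = 7663 (N = (-9092 - 1*(-2660)) - 1*(-14095) = (-9092 + 2660) + 14095 = -6432 + 14095 = 7663)
N - O(-205, 87) = 7663 - (-1)*87/2 = 7663 - 1*(-87/2) = 7663 + 87/2 = 15413/2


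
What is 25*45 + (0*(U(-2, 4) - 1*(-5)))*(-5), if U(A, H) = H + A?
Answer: 1125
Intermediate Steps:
U(A, H) = A + H
25*45 + (0*(U(-2, 4) - 1*(-5)))*(-5) = 25*45 + (0*((-2 + 4) - 1*(-5)))*(-5) = 1125 + (0*(2 + 5))*(-5) = 1125 + (0*7)*(-5) = 1125 + 0*(-5) = 1125 + 0 = 1125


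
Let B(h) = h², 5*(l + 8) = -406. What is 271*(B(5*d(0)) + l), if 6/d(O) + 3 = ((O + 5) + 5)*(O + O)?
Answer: 14634/5 ≈ 2926.8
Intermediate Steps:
l = -446/5 (l = -8 + (⅕)*(-406) = -8 - 406/5 = -446/5 ≈ -89.200)
d(O) = 6/(-3 + 2*O*(10 + O)) (d(O) = 6/(-3 + ((O + 5) + 5)*(O + O)) = 6/(-3 + ((5 + O) + 5)*(2*O)) = 6/(-3 + (10 + O)*(2*O)) = 6/(-3 + 2*O*(10 + O)))
271*(B(5*d(0)) + l) = 271*((5*(6/(-3 + 2*0² + 20*0)))² - 446/5) = 271*((5*(6/(-3 + 2*0 + 0)))² - 446/5) = 271*((5*(6/(-3 + 0 + 0)))² - 446/5) = 271*((5*(6/(-3)))² - 446/5) = 271*((5*(6*(-⅓)))² - 446/5) = 271*((5*(-2))² - 446/5) = 271*((-10)² - 446/5) = 271*(100 - 446/5) = 271*(54/5) = 14634/5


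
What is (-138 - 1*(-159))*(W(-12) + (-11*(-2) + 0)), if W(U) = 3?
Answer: 525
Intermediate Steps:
(-138 - 1*(-159))*(W(-12) + (-11*(-2) + 0)) = (-138 - 1*(-159))*(3 + (-11*(-2) + 0)) = (-138 + 159)*(3 + (22 + 0)) = 21*(3 + 22) = 21*25 = 525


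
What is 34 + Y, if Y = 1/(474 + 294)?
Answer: 26113/768 ≈ 34.001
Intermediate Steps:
Y = 1/768 ≈ 0.0013021
34 + Y = 34 + 1/768 = 26113/768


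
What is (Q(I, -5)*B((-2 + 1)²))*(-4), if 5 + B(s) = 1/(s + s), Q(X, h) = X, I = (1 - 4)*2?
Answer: -108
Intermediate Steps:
I = -6 (I = -3*2 = -6)
B(s) = -5 + 1/(2*s) (B(s) = -5 + 1/(s + s) = -5 + 1/(2*s))
(Q(I, -5)*B((-2 + 1)²))*(-4) = -6*(-5 + 1/(2*((-2 + 1)²)))*(-4) = -6*(-5 + 1/(2*((-1)²)))*(-4) = -6*(-5 + (½)/1)*(-4) = -6*(-5 + (½)*1)*(-4) = -6*(-5 + ½)*(-4) = -6*(-9/2)*(-4) = 27*(-4) = -108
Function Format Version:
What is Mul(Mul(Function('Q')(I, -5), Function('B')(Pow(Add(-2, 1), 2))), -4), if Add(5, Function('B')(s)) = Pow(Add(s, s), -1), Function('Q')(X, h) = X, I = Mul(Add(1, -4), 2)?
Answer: -108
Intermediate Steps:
I = -6 (I = Mul(-3, 2) = -6)
Function('B')(s) = Add(-5, Mul(Rational(1, 2), Pow(s, -1))) (Function('B')(s) = Add(-5, Pow(Add(s, s), -1)) = Add(-5, Pow(Mul(2, s), -1)) = Add(-5, Mul(Rational(1, 2), Pow(s, -1))))
Mul(Mul(Function('Q')(I, -5), Function('B')(Pow(Add(-2, 1), 2))), -4) = Mul(Mul(-6, Add(-5, Mul(Rational(1, 2), Pow(Pow(Add(-2, 1), 2), -1)))), -4) = Mul(Mul(-6, Add(-5, Mul(Rational(1, 2), Pow(Pow(-1, 2), -1)))), -4) = Mul(Mul(-6, Add(-5, Mul(Rational(1, 2), Pow(1, -1)))), -4) = Mul(Mul(-6, Add(-5, Mul(Rational(1, 2), 1))), -4) = Mul(Mul(-6, Add(-5, Rational(1, 2))), -4) = Mul(Mul(-6, Rational(-9, 2)), -4) = Mul(27, -4) = -108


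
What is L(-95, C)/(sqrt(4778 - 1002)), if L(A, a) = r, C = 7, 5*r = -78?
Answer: -39*sqrt(59)/1180 ≈ -0.25387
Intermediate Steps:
r = -78/5 (r = (1/5)*(-78) = -78/5 ≈ -15.600)
L(A, a) = -78/5
L(-95, C)/(sqrt(4778 - 1002)) = -78/(5*sqrt(4778 - 1002)) = -78*sqrt(59)/472/5 = -39*sqrt(59)/1180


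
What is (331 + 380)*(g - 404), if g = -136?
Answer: -383940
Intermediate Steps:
(331 + 380)*(g - 404) = (331 + 380)*(-136 - 404) = 711*(-540) = -383940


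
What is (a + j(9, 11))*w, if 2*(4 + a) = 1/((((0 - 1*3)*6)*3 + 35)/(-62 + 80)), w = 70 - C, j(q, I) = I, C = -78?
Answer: 18352/19 ≈ 965.89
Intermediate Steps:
w = 148 (w = 70 - 1*(-78) = 70 + 78 = 148)
a = -85/19 (a = -4 + 1/(2*(((((0 - 1*3)*6)*3 + 35)/(-62 + 80)))) = -4 + 1/(2*(((((0 - 3)*6)*3 + 35)/18))) = -4 + 1/(2*(((-3*6*3 + 35)*(1/18)))) = -4 + 1/(2*(((-18*3 + 35)*(1/18)))) = -4 + 1/(2*(((-54 + 35)*(1/18)))) = -4 + 1/(2*((-19*1/18))) = -4 + 1/(2*(-19/18)) = -4 + (½)*(-18/19) = -4 - 9/19 = -85/19 ≈ -4.4737)
(a + j(9, 11))*w = (-85/19 + 11)*148 = (124/19)*148 = 18352/19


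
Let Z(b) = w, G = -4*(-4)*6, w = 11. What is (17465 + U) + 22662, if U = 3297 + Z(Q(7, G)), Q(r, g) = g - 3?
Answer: 43435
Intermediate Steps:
G = 96 (G = 16*6 = 96)
Q(r, g) = -3 + g
Z(b) = 11
U = 3308 (U = 3297 + 11 = 3308)
(17465 + U) + 22662 = (17465 + 3308) + 22662 = 20773 + 22662 = 43435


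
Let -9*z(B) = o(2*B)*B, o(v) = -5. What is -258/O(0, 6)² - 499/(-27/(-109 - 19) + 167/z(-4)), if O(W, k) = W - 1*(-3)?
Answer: -1055522/47961 ≈ -22.008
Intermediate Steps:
O(W, k) = 3 + W (O(W, k) = W + 3 = 3 + W)
z(B) = 5*B/9 (z(B) = -(-5)*B/9 = 5*B/9)
-258/O(0, 6)² - 499/(-27/(-109 - 19) + 167/z(-4)) = -258/(3 + 0)² - 499/(-27/(-109 - 19) + 167/(((5/9)*(-4)))) = -258/(3²) - 499/(-27/(-128) + 167/(-20/9)) = -258/9 - 499/(-27*(-1/128) + 167*(-9/20)) = -258*⅑ - 499/(27/128 - 1503/20) = -86/3 - 499/(-47961/640) = -86/3 - 499*(-640/47961) = -86/3 + 319360/47961 = -1055522/47961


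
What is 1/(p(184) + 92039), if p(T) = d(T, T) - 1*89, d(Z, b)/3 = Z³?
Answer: 1/18780462 ≈ 5.3247e-8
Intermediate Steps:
d(Z, b) = 3*Z³
p(T) = -89 + 3*T³ (p(T) = 3*T³ - 1*89 = 3*T³ - 89 = -89 + 3*T³)
1/(p(184) + 92039) = 1/((-89 + 3*184³) + 92039) = 1/((-89 + 3*6229504) + 92039) = 1/((-89 + 18688512) + 92039) = 1/(18688423 + 92039) = 1/18780462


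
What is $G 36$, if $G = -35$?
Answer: $-1260$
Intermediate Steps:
$G 36 = \left(-35\right) 36 = -1260$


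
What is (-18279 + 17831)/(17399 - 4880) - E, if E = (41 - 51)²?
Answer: -1252348/12519 ≈ -100.04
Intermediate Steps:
E = 100 (E = (-10)² = 100)
(-18279 + 17831)/(17399 - 4880) - E = (-18279 + 17831)/(17399 - 4880) - 1*100 = -448/12519 - 100 = -1252348/12519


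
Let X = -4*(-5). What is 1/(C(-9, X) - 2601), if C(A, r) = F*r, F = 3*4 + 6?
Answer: -1/2241 ≈ -0.00044623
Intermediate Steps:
F = 18 (F = 12 + 6 = 18)
X = 20
C(A, r) = 18*r
1/(C(-9, X) - 2601) = 1/(18*20 - 2601) = 1/(360 - 2601) = 1/(-2241) = -1/2241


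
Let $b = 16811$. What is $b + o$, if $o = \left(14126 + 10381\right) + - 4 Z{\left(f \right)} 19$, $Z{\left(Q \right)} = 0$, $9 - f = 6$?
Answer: $41318$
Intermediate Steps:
$f = 3$ ($f = 9 - 6 = 3$)
$o = 24507$ ($o = \left(14126 + 10381\right) + \left(-4\right) 0 \cdot 19 = 24507 + 0 \cdot 19 = 24507 + 0 = 24507$)
$b + o = 16811 + 24507 = 41318$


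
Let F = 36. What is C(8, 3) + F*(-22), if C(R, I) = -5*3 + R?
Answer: -799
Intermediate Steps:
C(R, I) = -15 + R
C(8, 3) + F*(-22) = (-15 + 8) + 36*(-22) = -7 - 792 = -799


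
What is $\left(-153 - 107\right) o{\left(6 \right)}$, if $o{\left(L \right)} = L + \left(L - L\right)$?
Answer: $-1560$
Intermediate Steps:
$o{\left(L \right)} = L$ ($o{\left(L \right)} = L + 0 = L$)
$\left(-153 - 107\right) o{\left(6 \right)} = \left(-153 - 107\right) 6 = \left(-260\right) 6 = -1560$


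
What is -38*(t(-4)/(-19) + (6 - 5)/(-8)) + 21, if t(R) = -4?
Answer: 71/4 ≈ 17.750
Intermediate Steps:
-38*(t(-4)/(-19) + (6 - 5)/(-8)) + 21 = -38*(-4/(-19) + (6 - 5)/(-8)) + 21 = -38*(-4*(-1/19) + 1*(-⅛)) + 21 = -38*(4/19 - ⅛) + 21 = -38*13/152 + 21 = -13/4 + 21 = 71/4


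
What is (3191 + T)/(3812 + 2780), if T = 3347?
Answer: 3269/3296 ≈ 0.99181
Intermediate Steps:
(3191 + T)/(3812 + 2780) = (3191 + 3347)/(3812 + 2780) = 6538/6592 = 6538*(1/6592) = 3269/3296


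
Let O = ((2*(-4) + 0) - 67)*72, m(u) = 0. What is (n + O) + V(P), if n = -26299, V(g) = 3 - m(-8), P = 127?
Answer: -31696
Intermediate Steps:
V(g) = 3 (V(g) = 3 - 1*0 = 3 + 0 = 3)
O = -5400 (O = ((-8 + 0) - 67)*72 = (-8 - 67)*72 = -75*72 = -5400)
(n + O) + V(P) = (-26299 - 5400) + 3 = -31699 + 3 = -31696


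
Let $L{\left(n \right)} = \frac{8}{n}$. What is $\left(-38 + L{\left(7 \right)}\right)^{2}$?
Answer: $\frac{66564}{49} \approx 1358.4$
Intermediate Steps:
$\left(-38 + L{\left(7 \right)}\right)^{2} = \left(-38 + \frac{8}{7}\right)^{2} = \left(- \frac{258}{7}\right)^{2} = \frac{66564}{49}$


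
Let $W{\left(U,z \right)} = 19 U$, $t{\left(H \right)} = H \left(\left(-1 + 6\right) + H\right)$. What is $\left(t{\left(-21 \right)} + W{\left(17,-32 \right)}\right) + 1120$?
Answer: $1779$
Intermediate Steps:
$t{\left(H \right)} = H \left(5 + H\right)$
$\left(t{\left(-21 \right)} + W{\left(17,-32 \right)}\right) + 1120 = \left(- 21 \left(5 - 21\right) + 19 \cdot 17\right) + 1120 = \left(\left(-21\right) \left(-16\right) + 323\right) + 1120 = \left(336 + 323\right) + 1120 = 659 + 1120 = 1779$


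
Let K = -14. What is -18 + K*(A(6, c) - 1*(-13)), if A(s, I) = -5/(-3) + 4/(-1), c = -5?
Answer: -502/3 ≈ -167.33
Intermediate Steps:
A(s, I) = -7/3 (A(s, I) = -5*(-⅓) + 4*(-1) = 5/3 - 4 = -7/3)
-18 + K*(A(6, c) - 1*(-13)) = -18 - 14*(-7/3 - 1*(-13)) = -18 - 14*(-7/3 + 13) = -18 - 14*32/3 = -18 - 448/3 = -502/3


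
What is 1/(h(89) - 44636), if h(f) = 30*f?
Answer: -1/41966 ≈ -2.3829e-5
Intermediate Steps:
1/(h(89) - 44636) = 1/(30*89 - 44636) = 1/(2670 - 44636) = 1/(-41966) = -1/41966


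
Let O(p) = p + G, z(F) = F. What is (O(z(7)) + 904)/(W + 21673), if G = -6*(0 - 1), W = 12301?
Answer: 917/33974 ≈ 0.026991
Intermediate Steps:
G = 6 (G = -6*(-1) = 6)
O(p) = 6 + p (O(p) = p + 6 = 6 + p)
(O(z(7)) + 904)/(W + 21673) = ((6 + 7) + 904)/(12301 + 21673) = (13 + 904)/33974 = 917*(1/33974) = 917/33974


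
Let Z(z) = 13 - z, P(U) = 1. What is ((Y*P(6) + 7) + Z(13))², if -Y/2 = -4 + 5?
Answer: 25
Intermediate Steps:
Y = -2 (Y = -2*(-4 + 5) = -2*1 = -2)
((Y*P(6) + 7) + Z(13))² = ((-2*1 + 7) + (13 - 1*13))² = ((-2 + 7) + (13 - 13))² = (5 + 0)² = 5² = 25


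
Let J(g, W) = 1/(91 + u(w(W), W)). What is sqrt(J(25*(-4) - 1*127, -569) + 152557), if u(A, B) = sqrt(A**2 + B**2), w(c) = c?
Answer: sqrt(13882688 + 86804933*sqrt(2))/sqrt(91 + 569*sqrt(2)) ≈ 390.59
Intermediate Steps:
J(g, W) = 1/(91 + sqrt(2)*sqrt(W**2)) (J(g, W) = 1/(91 + sqrt(W**2 + W**2)) = 1/(91 + sqrt(2*W**2)) = 1/(91 + sqrt(2)*sqrt(W**2)))
sqrt(J(25*(-4) - 1*127, -569) + 152557) = sqrt(1/(91 + sqrt(2)*sqrt((-569)**2)) + 152557) = sqrt(1/(91 + sqrt(2)*sqrt(323761)) + 152557) = sqrt(1/(91 + sqrt(2)*569) + 152557) = sqrt(1/(91 + 569*sqrt(2)) + 152557) = sqrt(152557 + 1/(91 + 569*sqrt(2)))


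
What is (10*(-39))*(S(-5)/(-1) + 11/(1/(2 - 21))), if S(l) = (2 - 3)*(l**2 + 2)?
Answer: 70980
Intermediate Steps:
S(l) = -2 - l**2 (S(l) = -(2 + l**2) = -2 - l**2)
(10*(-39))*(S(-5)/(-1) + 11/(1/(2 - 21))) = (10*(-39))*((-2 - 1*(-5)**2)/(-1) + 11/(1/(2 - 21))) = -390*((-2 - 1*25)*(-1) + 11/(1/(-19))) = -390*((-2 - 25)*(-1) + 11/(-1/19)) = -390*(-27*(-1) + 11*(-19)) = -390*(27 - 209) = -390*(-182) = 70980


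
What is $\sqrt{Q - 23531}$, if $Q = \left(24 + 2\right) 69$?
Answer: $i \sqrt{21737} \approx 147.43 i$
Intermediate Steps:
$Q = 1794$ ($Q = 26 \cdot 69 = 1794$)
$\sqrt{Q - 23531} = \sqrt{1794 - 23531} = \sqrt{-21737} = i \sqrt{21737}$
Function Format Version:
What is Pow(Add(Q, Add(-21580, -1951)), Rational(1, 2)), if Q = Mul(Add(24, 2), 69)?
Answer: Mul(I, Pow(21737, Rational(1, 2))) ≈ Mul(147.43, I)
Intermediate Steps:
Q = 1794 (Q = Mul(26, 69) = 1794)
Pow(Add(Q, Add(-21580, -1951)), Rational(1, 2)) = Pow(Add(1794, Add(-21580, -1951)), Rational(1, 2)) = Pow(Add(1794, -23531), Rational(1, 2)) = Pow(-21737, Rational(1, 2)) = Mul(I, Pow(21737, Rational(1, 2)))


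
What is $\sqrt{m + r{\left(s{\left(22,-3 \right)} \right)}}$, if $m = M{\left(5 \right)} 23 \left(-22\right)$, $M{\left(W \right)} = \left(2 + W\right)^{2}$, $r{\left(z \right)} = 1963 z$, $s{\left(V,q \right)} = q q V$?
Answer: $2 \sqrt{90970} \approx 603.22$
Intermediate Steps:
$s{\left(V,q \right)} = V q^{2}$ ($s{\left(V,q \right)} = q^{2} V = V q^{2}$)
$m = -24794$ ($m = \left(2 + 5\right)^{2} \cdot 23 \left(-22\right) = 7^{2} \cdot 23 \left(-22\right) = 49 \cdot 23 \left(-22\right) = 1127 \left(-22\right) = -24794$)
$\sqrt{m + r{\left(s{\left(22,-3 \right)} \right)}} = \sqrt{-24794 + 1963 \cdot 22 \left(-3\right)^{2}} = \sqrt{-24794 + 1963 \cdot 22 \cdot 9} = \sqrt{-24794 + 1963 \cdot 198} = \sqrt{-24794 + 388674} = \sqrt{363880} = 2 \sqrt{90970}$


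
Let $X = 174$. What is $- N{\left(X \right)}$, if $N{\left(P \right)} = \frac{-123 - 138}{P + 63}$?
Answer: $\frac{87}{79} \approx 1.1013$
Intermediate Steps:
$N{\left(P \right)} = - \frac{261}{63 + P}$
$- N{\left(X \right)} = - \frac{-261}{63 + 174} = - \frac{-261}{237} = \left(-1\right) \left(- \frac{87}{79}\right) = \frac{87}{79}$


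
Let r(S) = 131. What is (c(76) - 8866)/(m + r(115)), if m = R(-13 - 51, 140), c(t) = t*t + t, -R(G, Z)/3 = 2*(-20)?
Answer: -3014/251 ≈ -12.008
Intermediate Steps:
R(G, Z) = 120 (R(G, Z) = -6*(-20) = -3*(-40) = 120)
c(t) = t + t² (c(t) = t² + t = t + t²)
m = 120
(c(76) - 8866)/(m + r(115)) = (76*(1 + 76) - 8866)/(120 + 131) = (76*77 - 8866)/251 = (5852 - 8866)*(1/251) = -3014*1/251 = -3014/251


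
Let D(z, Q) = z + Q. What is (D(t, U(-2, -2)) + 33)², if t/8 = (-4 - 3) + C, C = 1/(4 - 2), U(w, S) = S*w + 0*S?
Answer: 225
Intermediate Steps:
U(w, S) = S*w (U(w, S) = S*w + 0 = S*w)
C = ½ (C = 1/2 = ½ ≈ 0.50000)
t = -52 (t = 8*((-4 - 3) + ½) = 8*(-7 + ½) = 8*(-13/2) = -52)
D(z, Q) = Q + z
(D(t, U(-2, -2)) + 33)² = ((-2*(-2) - 52) + 33)² = ((4 - 52) + 33)² = (-48 + 33)² = (-15)² = 225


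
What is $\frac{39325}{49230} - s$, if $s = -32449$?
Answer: $\frac{319500719}{9846} \approx 32450.0$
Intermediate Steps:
$\frac{39325}{49230} - s = \frac{39325}{49230} - -32449 = 39325 \cdot \frac{1}{49230} + 32449 = \frac{7865}{9846} + 32449 = \frac{319500719}{9846}$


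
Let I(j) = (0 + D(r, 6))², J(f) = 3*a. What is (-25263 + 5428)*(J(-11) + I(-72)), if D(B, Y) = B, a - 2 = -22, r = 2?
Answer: 1110760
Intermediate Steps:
a = -20 (a = 2 - 22 = -20)
J(f) = -60 (J(f) = 3*(-20) = -60)
I(j) = 4 (I(j) = (0 + 2)² = 2² = 4)
(-25263 + 5428)*(J(-11) + I(-72)) = (-25263 + 5428)*(-60 + 4) = -19835*(-56) = 1110760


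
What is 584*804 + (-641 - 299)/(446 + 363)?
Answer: 379853684/809 ≈ 4.6954e+5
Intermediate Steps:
584*804 + (-641 - 299)/(446 + 363) = 469536 - 940/809 = 379853684/809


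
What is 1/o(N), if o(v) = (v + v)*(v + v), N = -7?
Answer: 1/196 ≈ 0.0051020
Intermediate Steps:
o(v) = 4*v² (o(v) = (2*v)*(2*v) = 4*v²)
1/o(N) = 1/(4*(-7)²) = 1/(4*49) = 1/196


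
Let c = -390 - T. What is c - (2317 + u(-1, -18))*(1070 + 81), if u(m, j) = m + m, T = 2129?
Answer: -2667084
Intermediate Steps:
u(m, j) = 2*m
c = -2519 (c = -390 - 1*2129 = -390 - 2129 = -2519)
c - (2317 + u(-1, -18))*(1070 + 81) = -2519 - (2317 + 2*(-1))*(1070 + 81) = -2519 - (2317 - 2)*1151 = -2519 - 2315*1151 = -2519 - 1*2664565 = -2519 - 2664565 = -2667084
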